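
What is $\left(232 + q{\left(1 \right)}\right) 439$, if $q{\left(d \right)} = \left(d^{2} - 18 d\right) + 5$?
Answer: $96580$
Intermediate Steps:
$q{\left(d \right)} = 5 + d^{2} - 18 d$
$\left(232 + q{\left(1 \right)}\right) 439 = \left(232 + \left(5 + 1^{2} - 18\right)\right) 439 = \left(232 + \left(5 + 1 - 18\right)\right) 439 = \left(232 - 12\right) 439 = 220 \cdot 439 = 96580$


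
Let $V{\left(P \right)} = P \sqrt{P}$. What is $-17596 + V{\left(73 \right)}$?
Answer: $-17596 + 73 \sqrt{73} \approx -16972.0$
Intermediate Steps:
$V{\left(P \right)} = P^{\frac{3}{2}}$
$-17596 + V{\left(73 \right)} = -17596 + 73^{\frac{3}{2}} = -17596 + 73 \sqrt{73}$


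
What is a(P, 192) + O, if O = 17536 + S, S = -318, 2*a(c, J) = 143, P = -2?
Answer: 34579/2 ≈ 17290.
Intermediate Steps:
a(c, J) = 143/2 (a(c, J) = (½)*143 = 143/2)
O = 17218 (O = 17536 - 318 = 17218)
a(P, 192) + O = 143/2 + 17218 = 34579/2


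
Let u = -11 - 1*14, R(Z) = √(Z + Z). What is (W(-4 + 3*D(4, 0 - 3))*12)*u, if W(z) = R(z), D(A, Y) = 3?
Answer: -300*√10 ≈ -948.68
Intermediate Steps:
R(Z) = √2*√Z (R(Z) = √(2*Z) = √2*√Z)
W(z) = √2*√z
u = -25 (u = -11 - 14 = -25)
(W(-4 + 3*D(4, 0 - 3))*12)*u = ((√2*√(-4 + 3*3))*12)*(-25) = ((√2*√(-4 + 9))*12)*(-25) = ((√2*√5)*12)*(-25) = (√10*12)*(-25) = (12*√10)*(-25) = -300*√10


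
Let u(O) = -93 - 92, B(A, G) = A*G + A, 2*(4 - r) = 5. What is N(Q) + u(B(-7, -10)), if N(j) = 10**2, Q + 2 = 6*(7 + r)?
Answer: -85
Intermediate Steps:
r = 3/2 (r = 4 - 1/2*5 = 4 - 5/2 = 3/2 ≈ 1.5000)
B(A, G) = A + A*G
u(O) = -185
Q = 49 (Q = -2 + 6*(7 + 3/2) = -2 + 6*(17/2) = -2 + 51 = 49)
N(j) = 100
N(Q) + u(B(-7, -10)) = 100 - 185 = -85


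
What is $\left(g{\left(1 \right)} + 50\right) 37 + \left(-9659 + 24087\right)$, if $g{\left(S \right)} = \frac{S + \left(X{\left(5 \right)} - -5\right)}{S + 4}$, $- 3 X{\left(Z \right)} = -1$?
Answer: $\frac{244873}{15} \approx 16325.0$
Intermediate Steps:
$X{\left(Z \right)} = \frac{1}{3}$ ($X{\left(Z \right)} = \left(- \frac{1}{3}\right) \left(-1\right) = \frac{1}{3}$)
$g{\left(S \right)} = \frac{\frac{16}{3} + S}{4 + S}$ ($g{\left(S \right)} = \frac{S + \left(\frac{1}{3} - -5\right)}{S + 4} = \frac{S + \left(\frac{1}{3} + 5\right)}{4 + S} = \frac{S + \frac{16}{3}}{4 + S} = \frac{\frac{16}{3} + S}{4 + S}$)
$\left(g{\left(1 \right)} + 50\right) 37 + \left(-9659 + 24087\right) = \left(\frac{\frac{16}{3} + 1}{4 + 1} + 50\right) 37 + \left(-9659 + 24087\right) = \left(\frac{1}{5} \cdot \frac{19}{3} + 50\right) 37 + 14428 = \left(\frac{19}{15} + 50\right) 37 + 14428 = \frac{769}{15} \cdot 37 + 14428 = \frac{28453}{15} + 14428 = \frac{244873}{15}$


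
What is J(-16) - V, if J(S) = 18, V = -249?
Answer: 267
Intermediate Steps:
J(-16) - V = 18 - 1*(-249) = 18 + 249 = 267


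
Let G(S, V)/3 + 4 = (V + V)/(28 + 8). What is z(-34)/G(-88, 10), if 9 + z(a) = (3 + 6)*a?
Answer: 945/31 ≈ 30.484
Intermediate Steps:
z(a) = -9 + 9*a (z(a) = -9 + (3 + 6)*a = -9 + 9*a)
G(S, V) = -12 + V/6 (G(S, V) = -12 + 3*((V + V)/(28 + 8)) = -12 + 3*((2*V)/36) = -12 + 3*((2*V)*(1/36)) = -12 + 3*(V/18) = -12 + V/6)
z(-34)/G(-88, 10) = (-9 + 9*(-34))/(-12 + (1/6)*10) = (-9 - 306)/(-12 + 5/3) = -315/(-31/3) = -315*(-3/31) = 945/31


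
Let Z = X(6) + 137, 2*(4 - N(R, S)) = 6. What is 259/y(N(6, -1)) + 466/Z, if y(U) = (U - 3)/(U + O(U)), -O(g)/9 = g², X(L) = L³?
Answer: 366174/353 ≈ 1037.3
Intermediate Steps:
N(R, S) = 1 (N(R, S) = 4 - ½*6 = 4 - 3 = 1)
Z = 353 (Z = 6³ + 137 = 216 + 137 = 353)
O(g) = -9*g²
y(U) = (-3 + U)/(U - 9*U²) (y(U) = (U - 3)/(U - 9*U²) = (-3 + U)/(U - 9*U²))
259/y(N(6, -1)) + 466/Z = 259/(((3 - 1*1)/(1*(-1 + 9*1)))) + 466/353 = 259/((1*(3 - 1)/(-1 + 9))) + 466*(1/353) = 259/((1*2/8)) + 466/353 = 259/((1*(⅛)*2)) + 466/353 = 259/(¼) + 466/353 = 259*4 + 466/353 = 1036 + 466/353 = 366174/353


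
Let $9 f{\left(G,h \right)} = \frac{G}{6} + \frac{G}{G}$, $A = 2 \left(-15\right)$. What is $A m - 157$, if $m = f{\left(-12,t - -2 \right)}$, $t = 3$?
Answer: $- \frac{461}{3} \approx -153.67$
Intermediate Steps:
$A = -30$
$f{\left(G,h \right)} = \frac{1}{9} + \frac{G}{54}$ ($f{\left(G,h \right)} = \frac{\frac{G}{6} + \frac{G}{G}}{9} = \frac{G \frac{1}{6} + 1}{9} = \frac{\frac{G}{6} + 1}{9} = \frac{1 + \frac{G}{6}}{9} = \frac{1}{9} + \frac{G}{54}$)
$m = - \frac{1}{9}$ ($m = \frac{1}{9} + \frac{1}{54} \left(-12\right) = \frac{1}{9} - \frac{2}{9} = - \frac{1}{9} \approx -0.11111$)
$A m - 157 = \left(-30\right) \left(- \frac{1}{9}\right) - 157 = \frac{10}{3} - 157 = - \frac{461}{3}$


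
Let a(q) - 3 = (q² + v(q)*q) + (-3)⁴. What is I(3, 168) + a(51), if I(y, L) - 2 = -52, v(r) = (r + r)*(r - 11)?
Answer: 210715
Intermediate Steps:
v(r) = 2*r*(-11 + r) (v(r) = (2*r)*(-11 + r) = 2*r*(-11 + r))
I(y, L) = -50 (I(y, L) = 2 - 52 = -50)
a(q) = 84 + q² + 2*q²*(-11 + q) (a(q) = 3 + ((q² + (2*q*(-11 + q))*q) + (-3)⁴) = 3 + ((q² + 2*q²*(-11 + q)) + 81) = 3 + (81 + q² + 2*q²*(-11 + q)) = 84 + q² + 2*q²*(-11 + q))
I(3, 168) + a(51) = -50 + (84 - 21*51² + 2*51³) = -50 + (84 - 21*2601 + 2*132651) = -50 + (84 - 54621 + 265302) = -50 + 210765 = 210715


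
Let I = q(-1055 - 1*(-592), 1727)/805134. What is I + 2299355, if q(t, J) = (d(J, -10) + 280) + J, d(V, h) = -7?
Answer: 925644445285/402567 ≈ 2.2994e+6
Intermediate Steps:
q(t, J) = 273 + J (q(t, J) = (-7 + 280) + J = 273 + J)
I = 1000/402567 (I = (273 + 1727)/805134 = 2000*(1/805134) = 1000/402567 ≈ 0.0024841)
I + 2299355 = 1000/402567 + 2299355 = 925644445285/402567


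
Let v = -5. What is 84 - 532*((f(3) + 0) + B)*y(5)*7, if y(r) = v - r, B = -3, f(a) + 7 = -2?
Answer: -446796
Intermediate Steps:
f(a) = -9 (f(a) = -7 - 2 = -9)
y(r) = -5 - r
84 - 532*((f(3) + 0) + B)*y(5)*7 = 84 - 532*((-9 + 0) - 3)*(-5 - 1*5)*7 = 84 - 532*(-9 - 3)*(-5 - 5)*7 = 84 - 532*(-12*(-10))*7 = 84 - 63840*7 = 84 - 532*840 = 84 - 446880 = -446796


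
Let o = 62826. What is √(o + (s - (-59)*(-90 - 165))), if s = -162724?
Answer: I*√114943 ≈ 339.03*I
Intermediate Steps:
√(o + (s - (-59)*(-90 - 165))) = √(62826 + (-162724 - (-59)*(-90 - 165))) = √(62826 + (-162724 - (-59)*(-255))) = √(62826 + (-162724 - 1*15045)) = √(62826 + (-162724 - 15045)) = √(62826 - 177769) = √(-114943) = I*√114943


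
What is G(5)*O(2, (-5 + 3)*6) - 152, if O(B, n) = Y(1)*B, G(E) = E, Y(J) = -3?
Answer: -182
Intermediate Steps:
O(B, n) = -3*B
G(5)*O(2, (-5 + 3)*6) - 152 = 5*(-3*2) - 152 = 5*(-6) - 152 = -30 - 152 = -182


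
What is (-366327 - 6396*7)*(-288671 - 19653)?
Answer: 126751688076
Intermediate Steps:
(-366327 - 6396*7)*(-288671 - 19653) = (-366327 - 44772)*(-308324) = -411099*(-308324) = 126751688076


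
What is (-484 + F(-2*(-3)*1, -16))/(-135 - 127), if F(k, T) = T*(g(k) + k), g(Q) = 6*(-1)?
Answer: 242/131 ≈ 1.8473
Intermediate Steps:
g(Q) = -6
F(k, T) = T*(-6 + k)
(-484 + F(-2*(-3)*1, -16))/(-135 - 127) = (-484 - 16*(-6 - 2*(-3)*1))/(-135 - 127) = (-484 - 16*(-6 + 6*1))/(-262) = (-484 - 16*(-6 + 6))*(-1/262) = (-484 - 16*0)*(-1/262) = (-484 + 0)*(-1/262) = -484*(-1/262) = 242/131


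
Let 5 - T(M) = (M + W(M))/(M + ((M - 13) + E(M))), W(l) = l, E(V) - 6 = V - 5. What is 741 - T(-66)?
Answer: 25782/35 ≈ 736.63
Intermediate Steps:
E(V) = 1 + V (E(V) = 6 + (V - 5) = 6 + (-5 + V) = 1 + V)
T(M) = 5 - 2*M/(-12 + 3*M) (T(M) = 5 - (M + M)/(M + ((M - 13) + (1 + M))) = 5 - 2*M/(M + ((-13 + M) + (1 + M))) = 5 - 2*M/(M + (-12 + 2*M)) = 5 - 2*M/(-12 + 3*M))
741 - T(-66) = 741 - (-60 + 13*(-66))/(3*(-4 - 66)) = 741 - (-60 - 858)/(3*(-70)) = 741 - (-1)*(-918)/(3*70) = 741 - 1*153/35 = 741 - 153/35 = 25782/35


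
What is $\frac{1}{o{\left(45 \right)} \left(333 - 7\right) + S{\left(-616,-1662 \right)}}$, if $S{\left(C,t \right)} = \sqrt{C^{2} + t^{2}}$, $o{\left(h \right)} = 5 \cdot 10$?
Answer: $\frac{163}{2625483} - \frac{\sqrt{31417}}{26254830} \approx 5.5333 \cdot 10^{-5}$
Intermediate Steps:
$o{\left(h \right)} = 50$
$\frac{1}{o{\left(45 \right)} \left(333 - 7\right) + S{\left(-616,-1662 \right)}} = \frac{1}{50 \left(333 - 7\right) + \sqrt{\left(-616\right)^{2} + \left(-1662\right)^{2}}} = \frac{1}{50 \left(333 - 7\right) + \sqrt{379456 + 2762244}} = \frac{1}{50 \cdot 326 + \sqrt{3141700}} = \frac{1}{16300 + 10 \sqrt{31417}}$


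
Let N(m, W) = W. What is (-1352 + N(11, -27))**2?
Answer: 1901641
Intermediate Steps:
(-1352 + N(11, -27))**2 = (-1352 - 27)**2 = (-1379)**2 = 1901641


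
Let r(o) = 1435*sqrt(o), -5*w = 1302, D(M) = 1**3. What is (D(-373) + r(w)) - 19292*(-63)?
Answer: 1215397 + 287*I*sqrt(6510) ≈ 1.2154e+6 + 23156.0*I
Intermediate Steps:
D(M) = 1
w = -1302/5 (w = -1/5*1302 = -1302/5 ≈ -260.40)
(D(-373) + r(w)) - 19292*(-63) = (1 + 1435*sqrt(-1302/5)) - 19292*(-63) = (1 + 1435*(I*sqrt(6510)/5)) + 1215396 = (1 + 287*I*sqrt(6510)) + 1215396 = 1215397 + 287*I*sqrt(6510)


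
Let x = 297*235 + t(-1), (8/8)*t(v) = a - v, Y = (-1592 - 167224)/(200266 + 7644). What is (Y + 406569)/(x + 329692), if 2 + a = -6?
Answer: 14088265329/13842647800 ≈ 1.0177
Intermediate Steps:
a = -8 (a = -2 - 6 = -8)
Y = -84408/103955 (Y = -168816/207910 = -168816*1/207910 = -84408/103955 ≈ -0.81197)
t(v) = -8 - v
x = 69788 (x = 297*235 + (-8 - 1*(-1)) = 69795 + (-8 + 1) = 69795 - 7 = 69788)
(Y + 406569)/(x + 329692) = (-84408/103955 + 406569)/(69788 + 329692) = (42264795987/103955)/399480 = (42264795987/103955)*(1/399480) = 14088265329/13842647800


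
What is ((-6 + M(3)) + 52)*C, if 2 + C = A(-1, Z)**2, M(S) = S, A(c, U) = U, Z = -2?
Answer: 98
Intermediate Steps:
C = 2 (C = -2 + (-2)**2 = -2 + 4 = 2)
((-6 + M(3)) + 52)*C = ((-6 + 3) + 52)*2 = (-3 + 52)*2 = 49*2 = 98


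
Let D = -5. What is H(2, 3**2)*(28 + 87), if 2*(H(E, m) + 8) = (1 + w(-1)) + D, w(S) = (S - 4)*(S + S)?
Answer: -575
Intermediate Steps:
w(S) = 2*S*(-4 + S) (w(S) = (-4 + S)*(2*S) = 2*S*(-4 + S))
H(E, m) = -5 (H(E, m) = -8 + ((1 + 2*(-1)*(-4 - 1)) - 5)/2 = -8 + ((1 + 2*(-1)*(-5)) - 5)/2 = -8 + ((1 + 10) - 5)/2 = -8 + (11 - 5)/2 = -8 + (1/2)*6 = -8 + 3 = -5)
H(2, 3**2)*(28 + 87) = -5*(28 + 87) = -5*115 = -575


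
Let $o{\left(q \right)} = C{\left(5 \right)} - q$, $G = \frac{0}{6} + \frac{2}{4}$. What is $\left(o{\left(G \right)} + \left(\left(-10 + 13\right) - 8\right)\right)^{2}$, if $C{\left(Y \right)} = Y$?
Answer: $\frac{1}{4} \approx 0.25$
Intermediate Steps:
$G = \frac{1}{2}$ ($G = 0 \cdot \frac{1}{6} + 2 \cdot \frac{1}{4} = 0 + \frac{1}{2} = \frac{1}{2} \approx 0.5$)
$o{\left(q \right)} = 5 - q$
$\left(o{\left(G \right)} + \left(\left(-10 + 13\right) - 8\right)\right)^{2} = \left(\left(5 - \frac{1}{2}\right) + \left(\left(-10 + 13\right) - 8\right)\right)^{2} = \left(\left(5 - \frac{1}{2}\right) + \left(3 - 8\right)\right)^{2} = \left(\frac{9}{2} - 5\right)^{2} = \left(- \frac{1}{2}\right)^{2} = \frac{1}{4}$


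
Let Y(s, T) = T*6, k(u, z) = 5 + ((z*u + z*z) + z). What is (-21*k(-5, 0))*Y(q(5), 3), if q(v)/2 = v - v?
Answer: -1890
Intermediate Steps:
q(v) = 0 (q(v) = 2*(v - v) = 2*0 = 0)
k(u, z) = 5 + z + z**2 + u*z (k(u, z) = 5 + ((u*z + z**2) + z) = 5 + ((z**2 + u*z) + z) = 5 + (z + z**2 + u*z) = 5 + z + z**2 + u*z)
Y(s, T) = 6*T
(-21*k(-5, 0))*Y(q(5), 3) = (-21*(5 + 0 + 0**2 - 5*0))*(6*3) = -21*(5 + 0 + 0 + 0)*18 = -21*5*18 = -105*18 = -1890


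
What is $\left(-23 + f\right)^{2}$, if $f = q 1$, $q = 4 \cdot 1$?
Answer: $361$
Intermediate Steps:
$q = 4$
$f = 4$ ($f = 4 \cdot 1 = 4$)
$\left(-23 + f\right)^{2} = \left(-23 + 4\right)^{2} = \left(-19\right)^{2} = 361$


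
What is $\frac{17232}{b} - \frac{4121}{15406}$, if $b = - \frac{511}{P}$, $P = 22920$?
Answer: $- \frac{6084716426471}{7872466} \approx -7.7291 \cdot 10^{5}$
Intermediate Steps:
$b = - \frac{511}{22920} \approx -0.022295$
$\frac{17232}{b} - \frac{4121}{15406} = \frac{17232}{- \frac{511}{22920}} - \frac{4121}{15406} = 17232 \left(- \frac{22920}{511}\right) - \frac{4121}{15406} = - \frac{394957440}{511} - \frac{4121}{15406} = - \frac{6084716426471}{7872466}$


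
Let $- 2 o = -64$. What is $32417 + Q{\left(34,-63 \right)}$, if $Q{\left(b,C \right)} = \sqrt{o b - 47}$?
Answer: $32417 + \sqrt{1041} \approx 32449.0$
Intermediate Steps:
$o = 32$ ($o = \left(- \frac{1}{2}\right) \left(-64\right) = 32$)
$Q{\left(b,C \right)} = \sqrt{-47 + 32 b}$ ($Q{\left(b,C \right)} = \sqrt{32 b - 47} = \sqrt{-47 + 32 b}$)
$32417 + Q{\left(34,-63 \right)} = 32417 + \sqrt{-47 + 32 \cdot 34} = 32417 + \sqrt{-47 + 1088} = 32417 + \sqrt{1041}$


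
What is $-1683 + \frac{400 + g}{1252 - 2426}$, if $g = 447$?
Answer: $- \frac{1976689}{1174} \approx -1683.7$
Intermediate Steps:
$-1683 + \frac{400 + g}{1252 - 2426} = -1683 + \frac{400 + 447}{1252 - 2426} = -1683 + \frac{847}{-1174} = -1683 + 847 \left(- \frac{1}{1174}\right) = -1683 - \frac{847}{1174} = - \frac{1976689}{1174}$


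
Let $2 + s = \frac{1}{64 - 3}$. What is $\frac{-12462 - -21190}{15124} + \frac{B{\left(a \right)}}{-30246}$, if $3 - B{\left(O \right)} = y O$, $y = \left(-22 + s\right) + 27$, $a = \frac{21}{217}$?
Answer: $\frac{41593511117}{72084999422} \approx 0.57701$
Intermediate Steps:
$a = \frac{3}{31}$ ($a = 21 \cdot \frac{1}{217} = \frac{3}{31} \approx 0.096774$)
$s = - \frac{121}{61}$ ($s = -2 + \frac{1}{64 - 3} = -2 + \frac{1}{61} = - \frac{121}{61} \approx -1.9836$)
$y = \frac{184}{61}$ ($y = \left(-22 - \frac{121}{61}\right) + 27 = - \frac{1463}{61} + 27 = \frac{184}{61} \approx 3.0164$)
$B{\left(O \right)} = 3 - \frac{184 O}{61}$
$\frac{-12462 - -21190}{15124} + \frac{B{\left(a \right)}}{-30246} = \frac{-12462 - -21190}{15124} + \frac{3 - \frac{552}{1891}}{-30246} = \left(-12462 + 21190\right) \frac{1}{15124} + \left(3 - \frac{552}{1891}\right) \left(- \frac{1}{30246}\right) = 8728 \cdot \frac{1}{15124} + \frac{5121}{1891} \left(- \frac{1}{30246}\right) = \frac{2182}{3781} - \frac{1707}{19065062} = \frac{41593511117}{72084999422}$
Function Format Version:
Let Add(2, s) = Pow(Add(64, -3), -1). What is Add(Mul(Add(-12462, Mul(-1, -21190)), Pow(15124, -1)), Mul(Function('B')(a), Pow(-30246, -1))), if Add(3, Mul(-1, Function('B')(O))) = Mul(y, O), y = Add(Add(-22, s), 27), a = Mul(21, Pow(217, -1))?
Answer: Rational(41593511117, 72084999422) ≈ 0.57701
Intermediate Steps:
a = Rational(3, 31) (a = Mul(21, Rational(1, 217)) = Rational(3, 31) ≈ 0.096774)
s = Rational(-121, 61) (s = Add(-2, Pow(Add(64, -3), -1)) = Add(-2, Pow(61, -1)) = Add(-2, Rational(1, 61)) = Rational(-121, 61) ≈ -1.9836)
y = Rational(184, 61) (y = Add(Add(-22, Rational(-121, 61)), 27) = Add(Rational(-1463, 61), 27) = Rational(184, 61) ≈ 3.0164)
Function('B')(O) = Add(3, Mul(Rational(-184, 61), O)) (Function('B')(O) = Add(3, Mul(-1, Mul(Rational(184, 61), O))) = Add(3, Mul(Rational(-184, 61), O)))
Add(Mul(Add(-12462, Mul(-1, -21190)), Pow(15124, -1)), Mul(Function('B')(a), Pow(-30246, -1))) = Add(Mul(Add(-12462, Mul(-1, -21190)), Pow(15124, -1)), Mul(Add(3, Mul(Rational(-184, 61), Rational(3, 31))), Pow(-30246, -1))) = Add(Mul(Add(-12462, 21190), Rational(1, 15124)), Mul(Add(3, Rational(-552, 1891)), Rational(-1, 30246))) = Add(Mul(8728, Rational(1, 15124)), Mul(Rational(5121, 1891), Rational(-1, 30246))) = Add(Rational(2182, 3781), Rational(-1707, 19065062)) = Rational(41593511117, 72084999422)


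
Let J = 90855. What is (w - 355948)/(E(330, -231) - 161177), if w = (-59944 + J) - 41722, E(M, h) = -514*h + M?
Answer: 366759/42113 ≈ 8.7089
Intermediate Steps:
E(M, h) = M - 514*h
w = -10811 (w = (-59944 + 90855) - 41722 = 30911 - 41722 = -10811)
(w - 355948)/(E(330, -231) - 161177) = (-10811 - 355948)/((330 - 514*(-231)) - 161177) = -366759/((330 + 118734) - 161177) = -366759/(119064 - 161177) = -366759/(-42113) = -366759*(-1/42113) = 366759/42113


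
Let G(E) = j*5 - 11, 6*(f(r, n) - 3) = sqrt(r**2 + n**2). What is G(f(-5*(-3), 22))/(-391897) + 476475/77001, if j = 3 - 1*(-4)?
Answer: 62242425017/10058820299 ≈ 6.1878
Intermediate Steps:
j = 7 (j = 3 + 4 = 7)
f(r, n) = 3 + sqrt(n**2 + r**2)/6 (f(r, n) = 3 + sqrt(r**2 + n**2)/6 = 3 + sqrt(n**2 + r**2)/6)
G(E) = 24 (G(E) = 7*5 - 11 = 35 - 11 = 24)
G(f(-5*(-3), 22))/(-391897) + 476475/77001 = 24/(-391897) + 476475/77001 = 24*(-1/391897) + 476475*(1/77001) = -24/391897 + 158825/25667 = 62242425017/10058820299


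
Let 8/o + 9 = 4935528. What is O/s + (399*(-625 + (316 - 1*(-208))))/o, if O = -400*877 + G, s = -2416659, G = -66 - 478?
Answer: -68666424127846361/2761896 ≈ -2.4862e+10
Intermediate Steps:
G = -544
o = 8/4935519 (o = 8/(-9 + 4935528) = 8/4935519 ≈ 1.6209e-6)
O = -351344 (O = -400*877 - 544 = -350800 - 544 = -351344)
O/s + (399*(-625 + (316 - 1*(-208))))/o = -351344/(-2416659) + (399*(-625 + (316 - 1*(-208))))/(8/4935519) = -351344*(-1/2416659) + (399*(-625 + (316 + 208)))*(4935519/8) = 50192/345237 + (399*(-625 + 524))*(4935519/8) = 50192/345237 + (399*(-101))*(4935519/8) = 50192/345237 - 40299*4935519/8 = 50192/345237 - 198896480181/8 = -68666424127846361/2761896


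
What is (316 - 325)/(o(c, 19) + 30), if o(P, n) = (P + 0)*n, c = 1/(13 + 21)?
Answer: -306/1039 ≈ -0.29451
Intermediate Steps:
c = 1/34 ≈ 0.029412
o(P, n) = P*n
(316 - 325)/(o(c, 19) + 30) = (316 - 325)/((1/34)*19 + 30) = -9/(19/34 + 30) = -9/1039/34 = -9*34/1039 = -306/1039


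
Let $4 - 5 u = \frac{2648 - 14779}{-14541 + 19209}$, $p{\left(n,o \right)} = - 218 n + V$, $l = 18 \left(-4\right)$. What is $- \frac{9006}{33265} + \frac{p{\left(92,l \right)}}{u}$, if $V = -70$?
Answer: $- \frac{15626206454418}{1024661795} \approx -15250.0$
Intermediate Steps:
$l = -72$
$p{\left(n,o \right)} = -70 - 218 n$ ($p{\left(n,o \right)} = - 218 n - 70 = -70 - 218 n$)
$u = \frac{30803}{23340}$ ($u = \frac{4}{5} - \frac{\left(2648 - 14779\right) \frac{1}{-14541 + 19209}}{5} = \frac{4}{5} - \frac{\left(-12131\right) \frac{1}{4668}}{5} = \frac{4}{5} - - \frac{12131}{23340} = \frac{4}{5} + \frac{12131}{23340} = \frac{30803}{23340} \approx 1.3198$)
$- \frac{9006}{33265} + \frac{p{\left(92,l \right)}}{u} = - \frac{9006}{33265} + \frac{-70 - 20056}{\frac{30803}{23340}} = \left(-9006\right) \frac{1}{33265} + \left(-70 - 20056\right) \frac{23340}{30803} = - \frac{9006}{33265} - \frac{469740840}{30803} = - \frac{15626206454418}{1024661795}$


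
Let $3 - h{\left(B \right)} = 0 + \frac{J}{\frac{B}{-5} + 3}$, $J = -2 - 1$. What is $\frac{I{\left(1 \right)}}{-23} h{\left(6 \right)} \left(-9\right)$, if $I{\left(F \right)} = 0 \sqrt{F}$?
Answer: $0$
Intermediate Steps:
$I{\left(F \right)} = 0$
$J = -3$ ($J = -2 - 1 = -3$)
$h{\left(B \right)} = 3 + \frac{3}{3 - \frac{B}{5}}$ ($h{\left(B \right)} = 3 - \left(0 + \frac{1}{\frac{B}{-5} + 3} \left(-3\right)\right) = 3 - \left(0 + \frac{1}{B \left(- \frac{1}{5}\right) + 3} \left(-3\right)\right) = 3 - \left(0 + \frac{1}{- \frac{B}{5} + 3} \left(-3\right)\right) = 3 - \left(0 + \frac{1}{3 - \frac{B}{5}} \left(-3\right)\right) = 3 - \left(0 - \frac{3}{3 - \frac{B}{5}}\right) = 3 - - \frac{3}{3 - \frac{B}{5}} = 3 + \frac{3}{3 - \frac{B}{5}}$)
$\frac{I{\left(1 \right)}}{-23} h{\left(6 \right)} \left(-9\right) = \frac{0}{-23} \frac{3 \left(-20 + 6\right)}{-15 + 6} \left(-9\right) = 0 \left(- \frac{1}{23}\right) 3 \frac{1}{-9} \left(-14\right) \left(-9\right) = 0 \cdot 3 \left(- \frac{1}{9}\right) \left(-14\right) \left(-9\right) = 0 \cdot \frac{14}{3} \left(-9\right) = 0 \left(-9\right) = 0$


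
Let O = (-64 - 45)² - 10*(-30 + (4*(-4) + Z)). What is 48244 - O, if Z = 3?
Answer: 35933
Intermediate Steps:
O = 12311 (O = (-64 - 45)² - 10*(-30 + (4*(-4) + 3)) = (-109)² - 10*(-30 + (-16 + 3)) = 11881 - 10*(-30 - 13) = 11881 - 10*(-43) = 11881 + 430 = 12311)
48244 - O = 48244 - 1*12311 = 48244 - 12311 = 35933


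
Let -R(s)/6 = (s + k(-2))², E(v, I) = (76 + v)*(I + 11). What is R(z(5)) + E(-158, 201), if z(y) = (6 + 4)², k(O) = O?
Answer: -75008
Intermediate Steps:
E(v, I) = (11 + I)*(76 + v) (E(v, I) = (76 + v)*(11 + I) = (11 + I)*(76 + v))
z(y) = 100 (z(y) = 10² = 100)
R(s) = -6*(-2 + s)² (R(s) = -6*(s - 2)² = -6*(-2 + s)²)
R(z(5)) + E(-158, 201) = -6*(-2 + 100)² + (836 + 11*(-158) + 76*201 + 201*(-158)) = -6*98² + (836 - 1738 + 15276 - 31758) = -6*9604 - 17384 = -57624 - 17384 = -75008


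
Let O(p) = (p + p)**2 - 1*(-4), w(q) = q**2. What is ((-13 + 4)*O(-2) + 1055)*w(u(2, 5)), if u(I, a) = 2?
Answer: 3500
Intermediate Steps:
O(p) = 4 + 4*p**2 (O(p) = (2*p)**2 + 4 = 4*p**2 + 4 = 4 + 4*p**2)
((-13 + 4)*O(-2) + 1055)*w(u(2, 5)) = ((-13 + 4)*(4 + 4*(-2)**2) + 1055)*2**2 = (-9*(4 + 4*4) + 1055)*4 = (-9*(4 + 16) + 1055)*4 = (-9*20 + 1055)*4 = (-180 + 1055)*4 = 875*4 = 3500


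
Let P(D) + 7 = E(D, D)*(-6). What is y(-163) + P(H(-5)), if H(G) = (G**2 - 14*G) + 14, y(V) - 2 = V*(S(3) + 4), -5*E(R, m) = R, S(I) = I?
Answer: -5076/5 ≈ -1015.2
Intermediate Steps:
E(R, m) = -R/5
y(V) = 2 + 7*V (y(V) = 2 + V*(3 + 4) = 2 + V*7 = 2 + 7*V)
H(G) = 14 + G**2 - 14*G
P(D) = -7 + 6*D/5 (P(D) = -7 - D/5*(-6) = -7 + 6*D/5)
y(-163) + P(H(-5)) = (2 + 7*(-163)) + (-7 + 6*(14 + (-5)**2 - 14*(-5))/5) = (2 - 1141) + (-7 + 6*(14 + 25 + 70)/5) = -1139 + (-7 + (6/5)*109) = -1139 + (-7 + 654/5) = -1139 + 619/5 = -5076/5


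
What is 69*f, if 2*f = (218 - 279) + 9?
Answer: -1794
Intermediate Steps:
f = -26 (f = ((218 - 279) + 9)/2 = (-61 + 9)/2 = (½)*(-52) = -26)
69*f = 69*(-26) = -1794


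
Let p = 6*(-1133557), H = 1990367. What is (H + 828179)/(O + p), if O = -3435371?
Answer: -2818546/10236713 ≈ -0.27534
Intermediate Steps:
p = -6801342
(H + 828179)/(O + p) = (1990367 + 828179)/(-3435371 - 6801342) = 2818546/(-10236713) = 2818546*(-1/10236713) = -2818546/10236713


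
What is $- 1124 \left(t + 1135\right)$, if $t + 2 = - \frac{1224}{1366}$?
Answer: $- \frac{869107148}{683} \approx -1.2725 \cdot 10^{6}$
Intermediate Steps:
$t = - \frac{1978}{683}$ ($t = -2 - \frac{1224}{1366} = -2 - \frac{612}{683} = - \frac{1978}{683} \approx -2.896$)
$- 1124 \left(t + 1135\right) = - 1124 \left(- \frac{1978}{683} + 1135\right) = \left(-1124\right) \frac{773227}{683} = - \frac{869107148}{683}$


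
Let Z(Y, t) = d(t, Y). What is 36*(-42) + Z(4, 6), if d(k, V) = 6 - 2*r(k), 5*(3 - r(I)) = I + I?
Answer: -7536/5 ≈ -1507.2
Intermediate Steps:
r(I) = 3 - 2*I/5 (r(I) = 3 - (I + I)/5 = 3 - 2*I/5)
d(k, V) = 4*k/5 (d(k, V) = 6 - 2*(3 - 2*k/5) = 6 + (-6 + 4*k/5) = 4*k/5)
Z(Y, t) = 4*t/5
36*(-42) + Z(4, 6) = 36*(-42) + (⅘)*6 = -1512 + 24/5 = -7536/5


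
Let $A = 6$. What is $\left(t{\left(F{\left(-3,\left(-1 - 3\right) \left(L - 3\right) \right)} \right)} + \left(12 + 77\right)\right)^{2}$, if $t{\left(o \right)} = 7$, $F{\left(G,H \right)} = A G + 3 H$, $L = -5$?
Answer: $9216$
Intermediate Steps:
$F{\left(G,H \right)} = 3 H + 6 G$ ($F{\left(G,H \right)} = 6 G + 3 H = 3 H + 6 G$)
$\left(t{\left(F{\left(-3,\left(-1 - 3\right) \left(L - 3\right) \right)} \right)} + \left(12 + 77\right)\right)^{2} = \left(7 + \left(12 + 77\right)\right)^{2} = \left(7 + 89\right)^{2} = 96^{2} = 9216$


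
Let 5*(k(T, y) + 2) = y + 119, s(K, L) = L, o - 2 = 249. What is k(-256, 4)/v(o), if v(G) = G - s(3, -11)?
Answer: 113/1310 ≈ 0.086259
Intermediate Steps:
o = 251 (o = 2 + 249 = 251)
k(T, y) = 109/5 + y/5 (k(T, y) = -2 + (y + 119)/5 = -2 + (119 + y)/5 = -2 + (119/5 + y/5) = 109/5 + y/5)
v(G) = 11 + G (v(G) = G - 1*(-11) = G + 11 = 11 + G)
k(-256, 4)/v(o) = (109/5 + (1/5)*4)/(11 + 251) = (109/5 + 4/5)/262 = (113/5)*(1/262) = 113/1310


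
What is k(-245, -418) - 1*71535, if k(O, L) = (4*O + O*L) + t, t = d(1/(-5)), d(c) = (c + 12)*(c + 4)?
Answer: 748496/25 ≈ 29940.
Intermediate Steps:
d(c) = (4 + c)*(12 + c) (d(c) = (12 + c)*(4 + c) = (4 + c)*(12 + c))
t = 1121/25 (t = 48 + (1/(-5))**2 + 16/(-5) = 48 + (-1/5)**2 + 16*(-1/5) = 48 + 1/25 - 16/5 = 1121/25 ≈ 44.840)
k(O, L) = 1121/25 + 4*O + L*O (k(O, L) = (4*O + O*L) + 1121/25 = (4*O + L*O) + 1121/25 = 1121/25 + 4*O + L*O)
k(-245, -418) - 1*71535 = (1121/25 + 4*(-245) - 418*(-245)) - 1*71535 = (1121/25 - 980 + 102410) - 71535 = 2536871/25 - 71535 = 748496/25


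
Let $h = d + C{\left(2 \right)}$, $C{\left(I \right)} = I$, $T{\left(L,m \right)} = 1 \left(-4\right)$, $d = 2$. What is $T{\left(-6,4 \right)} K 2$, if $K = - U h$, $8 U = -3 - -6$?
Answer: $12$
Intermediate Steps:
$T{\left(L,m \right)} = -4$
$U = \frac{3}{8}$ ($U = \frac{-3 - -6}{8} = \frac{-3 + 6}{8} = \frac{1}{8} \cdot 3 = \frac{3}{8} \approx 0.375$)
$h = 4$ ($h = 2 + 2 = 4$)
$K = - \frac{3}{2}$ ($K = \left(-1\right) \frac{3}{8} \cdot 4 = \left(- \frac{3}{8}\right) 4 = - \frac{3}{2} \approx -1.5$)
$T{\left(-6,4 \right)} K 2 = \left(-4\right) \left(- \frac{3}{2}\right) 2 = 6 \cdot 2 = 12$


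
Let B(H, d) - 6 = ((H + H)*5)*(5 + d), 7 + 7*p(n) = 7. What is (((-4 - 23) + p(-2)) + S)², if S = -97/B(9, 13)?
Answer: 1935912001/2643876 ≈ 732.22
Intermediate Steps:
p(n) = 0 (p(n) = -1 + (⅐)*7 = -1 + 1 = 0)
B(H, d) = 6 + 10*H*(5 + d) (B(H, d) = 6 + ((H + H)*5)*(5 + d) = 6 + ((2*H)*5)*(5 + d) = 6 + (10*H)*(5 + d) = 6 + 10*H*(5 + d))
S = -97/1626 (S = -97/(6 + 50*9 + 10*9*13) = -97/(6 + 450 + 1170) = -97/1626 ≈ -0.059656)
(((-4 - 23) + p(-2)) + S)² = (((-4 - 23) + 0) - 97/1626)² = ((-27 + 0) - 97/1626)² = (-27 - 97/1626)² = (-43999/1626)² = 1935912001/2643876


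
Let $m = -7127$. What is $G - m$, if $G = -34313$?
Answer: $-27186$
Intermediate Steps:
$G - m = -34313 - -7127 = -34313 + 7127 = -27186$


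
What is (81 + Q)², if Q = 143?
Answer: 50176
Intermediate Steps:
(81 + Q)² = (81 + 143)² = 224² = 50176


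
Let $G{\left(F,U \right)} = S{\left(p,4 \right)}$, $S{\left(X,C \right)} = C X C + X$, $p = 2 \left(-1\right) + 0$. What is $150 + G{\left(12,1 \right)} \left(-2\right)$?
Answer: $218$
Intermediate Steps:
$p = -2$ ($p = -2 + 0 = -2$)
$S{\left(X,C \right)} = X + X C^{2}$ ($S{\left(X,C \right)} = X C^{2} + X = X + X C^{2}$)
$G{\left(F,U \right)} = -34$ ($G{\left(F,U \right)} = - 2 \left(1 + 4^{2}\right) = - 2 \left(1 + 16\right) = \left(-2\right) 17 = -34$)
$150 + G{\left(12,1 \right)} \left(-2\right) = 150 - -68 = 150 + 68 = 218$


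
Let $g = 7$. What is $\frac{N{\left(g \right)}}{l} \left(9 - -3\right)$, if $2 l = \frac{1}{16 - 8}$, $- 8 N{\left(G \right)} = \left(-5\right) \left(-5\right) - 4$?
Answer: $-504$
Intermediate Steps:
$N{\left(G \right)} = - \frac{21}{8}$ ($N{\left(G \right)} = - \frac{\left(-5\right) \left(-5\right) - 4}{8} = - \frac{25 - 4}{8} = \left(- \frac{1}{8}\right) 21 = - \frac{21}{8}$)
$l = \frac{1}{16}$ ($l = \frac{1}{2 \left(16 - 8\right)} = \frac{1}{2 \cdot 8} = \frac{1}{2} \cdot \frac{1}{8} = \frac{1}{16} \approx 0.0625$)
$\frac{N{\left(g \right)}}{l} \left(9 - -3\right) = - \frac{21 \frac{1}{\frac{1}{16}}}{8} \left(9 - -3\right) = \left(- \frac{21}{8}\right) 16 \left(9 + 3\right) = \left(-42\right) 12 = -504$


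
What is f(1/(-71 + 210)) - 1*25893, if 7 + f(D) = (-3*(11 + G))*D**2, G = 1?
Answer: -500413936/19321 ≈ -25900.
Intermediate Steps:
f(D) = -7 - 36*D**2 (f(D) = -7 + (-3*(11 + 1))*D**2 = -7 + (-3*12)*D**2 = -7 - 36*D**2)
f(1/(-71 + 210)) - 1*25893 = (-7 - 36/(-71 + 210)**2) - 1*25893 = (-7 - 36*(1/139)**2) - 25893 = (-7 - 36*1/19321) - 25893 = (-7 - 36/19321) - 25893 = -135283/19321 - 25893 = -500413936/19321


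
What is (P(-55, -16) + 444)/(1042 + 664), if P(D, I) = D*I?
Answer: 662/853 ≈ 0.77608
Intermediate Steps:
(P(-55, -16) + 444)/(1042 + 664) = (-55*(-16) + 444)/(1042 + 664) = (880 + 444)/1706 = 1324*(1/1706) = 662/853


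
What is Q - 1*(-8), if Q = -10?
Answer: -2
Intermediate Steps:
Q - 1*(-8) = -10 - 1*(-8) = -10 + 8 = -2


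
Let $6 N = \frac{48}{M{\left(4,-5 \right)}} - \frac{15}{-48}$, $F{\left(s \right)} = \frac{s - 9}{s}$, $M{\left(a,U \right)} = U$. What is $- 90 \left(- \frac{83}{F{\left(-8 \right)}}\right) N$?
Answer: $- \frac{185007}{34} \approx -5441.4$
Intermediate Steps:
$F{\left(s \right)} = \frac{-9 + s}{s}$
$N = - \frac{743}{480}$ ($N = \frac{\frac{48}{-5} - \frac{15}{-48}}{6} = \frac{48 \left(- \frac{1}{5}\right) - - \frac{5}{16}}{6} = \frac{- \frac{48}{5} + \frac{5}{16}}{6} = \frac{1}{6} \left(- \frac{743}{80}\right) = - \frac{743}{480} \approx -1.5479$)
$- 90 \left(- \frac{83}{F{\left(-8 \right)}}\right) N = - 90 \left(- \frac{83}{\frac{1}{-8} \left(-9 - 8\right)}\right) \left(- \frac{743}{480}\right) = - 90 \left(- \frac{83}{\left(- \frac{1}{8}\right) \left(-17\right)}\right) \left(- \frac{743}{480}\right) = - 90 \left(- \frac{83}{\frac{17}{8}}\right) \left(- \frac{743}{480}\right) = - 90 \left(\left(-83\right) \frac{8}{17}\right) \left(- \frac{743}{480}\right) = \left(-90\right) \left(- \frac{664}{17}\right) \left(- \frac{743}{480}\right) = \frac{59760}{17} \left(- \frac{743}{480}\right) = - \frac{185007}{34}$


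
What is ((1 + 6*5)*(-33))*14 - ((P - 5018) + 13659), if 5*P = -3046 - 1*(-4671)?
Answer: -23288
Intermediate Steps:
P = 325 (P = (-3046 - 1*(-4671))/5 = (-3046 + 4671)/5 = (⅕)*1625 = 325)
((1 + 6*5)*(-33))*14 - ((P - 5018) + 13659) = ((1 + 6*5)*(-33))*14 - ((325 - 5018) + 13659) = ((1 + 30)*(-33))*14 - (-4693 + 13659) = (31*(-33))*14 - 1*8966 = -1023*14 - 8966 = -14322 - 8966 = -23288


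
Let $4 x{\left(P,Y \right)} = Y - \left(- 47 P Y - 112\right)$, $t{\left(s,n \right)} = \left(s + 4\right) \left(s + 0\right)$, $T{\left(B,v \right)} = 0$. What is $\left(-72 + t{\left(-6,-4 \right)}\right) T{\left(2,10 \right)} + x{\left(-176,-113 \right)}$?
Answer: $\frac{934735}{4} \approx 2.3368 \cdot 10^{5}$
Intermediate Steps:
$t{\left(s,n \right)} = s \left(4 + s\right)$ ($t{\left(s,n \right)} = \left(4 + s\right) s = s \left(4 + s\right)$)
$x{\left(P,Y \right)} = 28 + \frac{Y}{4} + \frac{47 P Y}{4}$ ($x{\left(P,Y \right)} = \frac{Y - \left(- 47 P Y - 112\right)}{4} = \frac{Y - \left(-112 - 47 P Y\right)}{4} = \frac{Y + \left(112 + 47 P Y\right)}{4} = \frac{112 + Y + 47 P Y}{4} = 28 + \frac{Y}{4} + \frac{47 P Y}{4}$)
$\left(-72 + t{\left(-6,-4 \right)}\right) T{\left(2,10 \right)} + x{\left(-176,-113 \right)} = \left(-72 - 6 \left(4 - 6\right)\right) 0 + \left(28 + \frac{1}{4} \left(-113\right) + \frac{47}{4} \left(-176\right) \left(-113\right)\right) = \left(-72 - -12\right) 0 + \left(28 - \frac{113}{4} + 233684\right) = \left(-72 + 12\right) 0 + \frac{934735}{4} = \left(-60\right) 0 + \frac{934735}{4} = 0 + \frac{934735}{4} = \frac{934735}{4}$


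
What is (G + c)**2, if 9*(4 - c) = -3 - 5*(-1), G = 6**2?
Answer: 128164/81 ≈ 1582.3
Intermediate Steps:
G = 36
c = 34/9 (c = 4 - (-3 - 5*(-1))/9 = 4 - (-3 + 5)/9 = 4 - 1/9*2 = 4 - 2/9 = 34/9 ≈ 3.7778)
(G + c)**2 = (36 + 34/9)**2 = (358/9)**2 = 128164/81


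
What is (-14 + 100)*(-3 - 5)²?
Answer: 5504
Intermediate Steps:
(-14 + 100)*(-3 - 5)² = 86*(-8)² = 86*64 = 5504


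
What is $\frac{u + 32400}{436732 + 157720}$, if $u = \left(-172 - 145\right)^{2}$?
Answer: $\frac{132889}{594452} \approx 0.22355$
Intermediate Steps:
$u = 100489$ ($u = \left(-172 - 145\right)^{2} = \left(-317\right)^{2} = 100489$)
$\frac{u + 32400}{436732 + 157720} = \frac{100489 + 32400}{436732 + 157720} = \frac{132889}{594452}$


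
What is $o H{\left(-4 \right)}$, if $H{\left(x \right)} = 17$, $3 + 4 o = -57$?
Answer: $-255$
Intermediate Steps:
$o = -15$ ($o = - \frac{3}{4} + \frac{1}{4} \left(-57\right) = - \frac{3}{4} - \frac{57}{4} = -15$)
$o H{\left(-4 \right)} = \left(-15\right) 17 = -255$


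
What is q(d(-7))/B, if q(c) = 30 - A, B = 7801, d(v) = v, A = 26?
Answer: 4/7801 ≈ 0.00051275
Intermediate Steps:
q(c) = 4 (q(c) = 30 - 1*26 = 30 - 26 = 4)
q(d(-7))/B = 4/7801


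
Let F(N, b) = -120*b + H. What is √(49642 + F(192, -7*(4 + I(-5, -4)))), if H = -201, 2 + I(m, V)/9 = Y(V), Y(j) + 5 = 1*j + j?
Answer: I*√60599 ≈ 246.17*I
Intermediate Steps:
Y(j) = -5 + 2*j (Y(j) = -5 + (1*j + j) = -5 + (j + j) = -5 + 2*j)
I(m, V) = -63 + 18*V (I(m, V) = -18 + 9*(-5 + 2*V) = -18 + (-45 + 18*V) = -63 + 18*V)
F(N, b) = -201 - 120*b (F(N, b) = -120*b - 201 = -201 - 120*b)
√(49642 + F(192, -7*(4 + I(-5, -4)))) = √(49642 + (-201 - (-840)*(4 + (-63 + 18*(-4))))) = √(49642 + (-201 - (-840)*(4 + (-63 - 72)))) = √(49642 + (-201 - (-840)*(4 - 135))) = √(49642 + (-201 - (-840)*(-131))) = √(49642 + (-201 - 120*917)) = √(49642 + (-201 - 110040)) = √(49642 - 110241) = √(-60599) = I*√60599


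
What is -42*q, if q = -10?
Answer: 420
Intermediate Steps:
-42*q = -42*(-10) = 420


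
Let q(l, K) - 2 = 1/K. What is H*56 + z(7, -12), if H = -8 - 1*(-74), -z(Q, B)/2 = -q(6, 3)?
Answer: 11102/3 ≈ 3700.7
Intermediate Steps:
q(l, K) = 2 + 1/K
z(Q, B) = 14/3 (z(Q, B) = -(-2)*(2 + 1/3) = -(-2)*7/3 = -2*(-7/3) = 14/3)
H = 66 (H = -8 + 74 = 66)
H*56 + z(7, -12) = 66*56 + 14/3 = 3696 + 14/3 = 11102/3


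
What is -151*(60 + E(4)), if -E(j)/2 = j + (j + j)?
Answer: -5436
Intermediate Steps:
E(j) = -6*j (E(j) = -2*(j + (j + j)) = -2*(j + 2*j) = -6*j)
-151*(60 + E(4)) = -151*(60 - 6*4) = -151*(60 - 24) = -151*36 = -5436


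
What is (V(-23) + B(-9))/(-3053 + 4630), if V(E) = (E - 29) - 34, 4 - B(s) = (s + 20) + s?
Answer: -84/1577 ≈ -0.053266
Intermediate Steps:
B(s) = -16 - 2*s (B(s) = 4 - ((s + 20) + s) = 4 - ((20 + s) + s) = 4 - (20 + 2*s) = 4 + (-20 - 2*s) = -16 - 2*s)
V(E) = -63 + E (V(E) = (-29 + E) - 34 = -63 + E)
(V(-23) + B(-9))/(-3053 + 4630) = ((-63 - 23) + (-16 - 2*(-9)))/(-3053 + 4630) = (-86 + (-16 + 18))/1577 = (-86 + 2)*(1/1577) = -84*1/1577 = -84/1577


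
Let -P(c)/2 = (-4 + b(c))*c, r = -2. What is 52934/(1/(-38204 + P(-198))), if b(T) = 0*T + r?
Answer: -2148061720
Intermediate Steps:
b(T) = -2 (b(T) = 0*T - 2 = 0 - 2 = -2)
P(c) = 12*c (P(c) = -2*(-4 - 2)*c = -(-12)*c = 12*c)
52934/(1/(-38204 + P(-198))) = 52934/(1/(-38204 + 12*(-198))) = 52934/(1/(-38204 - 2376)) = 52934/(1/(-40580)) = 52934/(-1/40580) = 52934*(-40580) = -2148061720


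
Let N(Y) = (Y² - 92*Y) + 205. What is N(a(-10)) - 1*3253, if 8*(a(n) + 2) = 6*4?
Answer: -3139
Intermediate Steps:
a(n) = 1 (a(n) = -2 + (6*4)/8 = -2 + (⅛)*24 = -2 + 3 = 1)
N(Y) = 205 + Y² - 92*Y
N(a(-10)) - 1*3253 = (205 + 1² - 92*1) - 1*3253 = (205 + 1 - 92) - 3253 = 114 - 3253 = -3139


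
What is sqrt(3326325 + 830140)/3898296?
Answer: sqrt(4156465)/3898296 ≈ 0.00052298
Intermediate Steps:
sqrt(3326325 + 830140)/3898296 = sqrt(4156465)*(1/3898296) = sqrt(4156465)/3898296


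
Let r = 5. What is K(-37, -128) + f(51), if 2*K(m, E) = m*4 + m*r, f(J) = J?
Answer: -231/2 ≈ -115.50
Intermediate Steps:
K(m, E) = 9*m/2 (K(m, E) = (m*4 + m*5)/2 = (4*m + 5*m)/2 = (9*m)/2 = 9*m/2)
K(-37, -128) + f(51) = (9/2)*(-37) + 51 = -333/2 + 51 = -231/2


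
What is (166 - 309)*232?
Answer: -33176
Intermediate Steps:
(166 - 309)*232 = -143*232 = -33176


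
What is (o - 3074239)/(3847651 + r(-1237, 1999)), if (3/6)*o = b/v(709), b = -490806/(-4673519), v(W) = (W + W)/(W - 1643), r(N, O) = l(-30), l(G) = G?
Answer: -10186568151734873/12749188262443991 ≈ -0.79900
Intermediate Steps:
r(N, O) = -30
v(W) = 2*W/(-1643 + W) (v(W) = (2*W)/(-1643 + W) = 2*W/(-1643 + W))
b = 490806/4673519 (b = -490806*(-1/4673519) = 490806/4673519 ≈ 0.10502)
o = -458412804/3313524971 (o = 2*(490806/(4673519*((2*709/(-1643 + 709))))) = 2*(490806/(4673519*((2*709/(-934))))) = 2*(490806/(4673519*((2*709*(-1/934))))) = 2*(490806/(4673519*(-709/467))) = 2*((490806/4673519)*(-467/709)) = 2*(-229206402/3313524971) = -458412804/3313524971 ≈ -0.13835)
(o - 3074239)/(3847651 + r(-1237, 1999)) = (-458412804/3313524971 - 3074239)/(3847651 - 30) = -10186568151734873/3313524971/3847621 = -10186568151734873/3313524971*1/3847621 = -10186568151734873/12749188262443991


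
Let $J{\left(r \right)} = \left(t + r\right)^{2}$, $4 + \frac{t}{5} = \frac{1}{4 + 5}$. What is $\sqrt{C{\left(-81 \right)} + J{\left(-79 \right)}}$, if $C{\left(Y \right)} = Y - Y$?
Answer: $\frac{886}{9} \approx 98.444$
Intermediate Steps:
$C{\left(Y \right)} = 0$
$t = - \frac{175}{9}$ ($t = -20 + \frac{5}{4 + 5} = -20 + \frac{5}{9} = - \frac{175}{9} \approx -19.444$)
$J{\left(r \right)} = \left(- \frac{175}{9} + r\right)^{2}$
$\sqrt{C{\left(-81 \right)} + J{\left(-79 \right)}} = \sqrt{0 + \frac{\left(-175 + 9 \left(-79\right)\right)^{2}}{81}} = \sqrt{0 + \frac{\left(-175 - 711\right)^{2}}{81}} = \sqrt{0 + \frac{\left(-886\right)^{2}}{81}} = \sqrt{0 + \frac{1}{81} \cdot 784996} = \sqrt{0 + \frac{784996}{81}} = \sqrt{\frac{784996}{81}} = \frac{886}{9}$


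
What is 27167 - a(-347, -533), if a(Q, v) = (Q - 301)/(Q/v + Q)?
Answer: 1253697871/46151 ≈ 27165.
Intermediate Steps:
a(Q, v) = (-301 + Q)/(Q + Q/v)
27167 - a(-347, -533) = 27167 - (-533)*(-301 - 347)/((-347)*(1 - 533)) = 27167 - (-533)*(-1)*(-648)/(347*(-532)) = 27167 - (-533)*(-1)*(-1)*(-648)/(347*532) = 27167 - 1*86346/46151 = 27167 - 86346/46151 = 1253697871/46151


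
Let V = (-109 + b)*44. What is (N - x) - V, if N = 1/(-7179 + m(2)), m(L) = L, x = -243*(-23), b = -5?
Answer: -4112422/7177 ≈ -573.00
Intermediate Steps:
V = -5016 (V = (-109 - 5)*44 = -114*44 = -5016)
x = 5589
N = -1/7177 (N = 1/(-7179 + 2) = 1/(-7177) = -1/7177 ≈ -0.00013933)
(N - x) - V = (-1/7177 - 1*5589) - 1*(-5016) = (-1/7177 - 5589) + 5016 = -40112254/7177 + 5016 = -4112422/7177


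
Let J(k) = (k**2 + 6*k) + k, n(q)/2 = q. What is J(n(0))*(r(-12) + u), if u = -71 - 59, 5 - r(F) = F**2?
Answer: 0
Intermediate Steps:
r(F) = 5 - F**2
n(q) = 2*q
J(k) = k**2 + 7*k
u = -130
J(n(0))*(r(-12) + u) = ((2*0)*(7 + 2*0))*((5 - 1*(-12)**2) - 130) = (0*(7 + 0))*((5 - 1*144) - 130) = (0*7)*((5 - 144) - 130) = 0*(-139 - 130) = 0*(-269) = 0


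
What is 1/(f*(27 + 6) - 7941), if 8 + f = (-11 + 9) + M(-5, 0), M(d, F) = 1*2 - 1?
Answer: -1/8238 ≈ -0.00012139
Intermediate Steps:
M(d, F) = 1 (M(d, F) = 2 - 1 = 1)
f = -9 (f = -8 + ((-11 + 9) + 1) = -8 + (-2 + 1) = -8 - 1 = -9)
1/(f*(27 + 6) - 7941) = 1/(-9*(27 + 6) - 7941) = 1/(-9*33 - 7941) = 1/(-297 - 7941) = 1/(-8238) = -1/8238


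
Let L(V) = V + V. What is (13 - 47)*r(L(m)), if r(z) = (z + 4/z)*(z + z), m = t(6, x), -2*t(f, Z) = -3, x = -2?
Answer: -884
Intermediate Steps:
t(f, Z) = 3/2 (t(f, Z) = -1/2*(-3) = 3/2)
m = 3/2 ≈ 1.5000
L(V) = 2*V
r(z) = 2*z*(z + 4/z) (r(z) = (z + 4/z)*(2*z) = 2*z*(z + 4/z))
(13 - 47)*r(L(m)) = (13 - 47)*(8 + 2*(2*(3/2))**2) = -34*(8 + 2*3**2) = -34*(8 + 2*9) = -34*(8 + 18) = -34*26 = -884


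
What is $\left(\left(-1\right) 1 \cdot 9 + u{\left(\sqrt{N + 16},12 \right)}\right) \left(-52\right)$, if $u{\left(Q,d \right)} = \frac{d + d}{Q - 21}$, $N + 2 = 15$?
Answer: $\frac{54756}{103} + \frac{312 \sqrt{29}}{103} \approx 547.92$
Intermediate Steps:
$N = 13$ ($N = -2 + 15 = 13$)
$u{\left(Q,d \right)} = \frac{2 d}{-21 + Q}$
$\left(\left(-1\right) 1 \cdot 9 + u{\left(\sqrt{N + 16},12 \right)}\right) \left(-52\right) = \left(\left(-1\right) 1 \cdot 9 + 2 \cdot 12 \frac{1}{-21 + \sqrt{13 + 16}}\right) \left(-52\right) = \left(\left(-1\right) 9 + 2 \cdot 12 \frac{1}{-21 + \sqrt{29}}\right) \left(-52\right) = \left(-9 + \frac{24}{-21 + \sqrt{29}}\right) \left(-52\right) = 468 - \frac{1248}{-21 + \sqrt{29}}$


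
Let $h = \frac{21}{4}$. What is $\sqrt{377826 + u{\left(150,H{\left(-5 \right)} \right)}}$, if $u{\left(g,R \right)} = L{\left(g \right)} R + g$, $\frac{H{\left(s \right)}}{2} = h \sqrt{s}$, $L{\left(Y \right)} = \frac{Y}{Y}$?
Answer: $\frac{\sqrt{1511904 + 42 i \sqrt{5}}}{2} \approx 614.8 + 0.019095 i$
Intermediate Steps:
$L{\left(Y \right)} = 1$
$h = \frac{21}{4}$ ($h = 21 \cdot \frac{1}{4} = \frac{21}{4} \approx 5.25$)
$H{\left(s \right)} = \frac{21 \sqrt{s}}{2}$ ($H{\left(s \right)} = 2 \frac{21 \sqrt{s}}{4} = \frac{21 \sqrt{s}}{2}$)
$u{\left(g,R \right)} = R + g$ ($u{\left(g,R \right)} = 1 R + g = R + g$)
$\sqrt{377826 + u{\left(150,H{\left(-5 \right)} \right)}} = \sqrt{377826 + \left(\frac{21 \sqrt{-5}}{2} + 150\right)} = \sqrt{377826 + \left(\frac{21 i \sqrt{5}}{2} + 150\right)} = \sqrt{377826 + \left(150 + \frac{21 i \sqrt{5}}{2}\right)} = \sqrt{377976 + \frac{21 i \sqrt{5}}{2}}$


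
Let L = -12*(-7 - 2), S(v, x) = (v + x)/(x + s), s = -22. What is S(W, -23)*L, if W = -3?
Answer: 312/5 ≈ 62.400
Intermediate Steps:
S(v, x) = (v + x)/(-22 + x) (S(v, x) = (v + x)/(x - 22) = (v + x)/(-22 + x))
L = 108 (L = -12*(-9) = 108)
S(W, -23)*L = ((-3 - 23)/(-22 - 23))*108 = (-26/(-45))*108 = -1/45*(-26)*108 = (26/45)*108 = 312/5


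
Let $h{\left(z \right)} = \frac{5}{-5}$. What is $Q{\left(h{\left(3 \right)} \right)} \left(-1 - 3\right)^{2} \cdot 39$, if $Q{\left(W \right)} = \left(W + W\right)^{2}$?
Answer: $2496$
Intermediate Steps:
$h{\left(z \right)} = -1$ ($h{\left(z \right)} = 5 \left(- \frac{1}{5}\right) = -1$)
$Q{\left(W \right)} = 4 W^{2}$ ($Q{\left(W \right)} = \left(2 W\right)^{2} = 4 W^{2}$)
$Q{\left(h{\left(3 \right)} \right)} \left(-1 - 3\right)^{2} \cdot 39 = 4 \left(-1\right)^{2} \left(-1 - 3\right)^{2} \cdot 39 = 4 \cdot 1 \left(-4\right)^{2} \cdot 39 = 4 \cdot 16 \cdot 39 = 64 \cdot 39 = 2496$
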